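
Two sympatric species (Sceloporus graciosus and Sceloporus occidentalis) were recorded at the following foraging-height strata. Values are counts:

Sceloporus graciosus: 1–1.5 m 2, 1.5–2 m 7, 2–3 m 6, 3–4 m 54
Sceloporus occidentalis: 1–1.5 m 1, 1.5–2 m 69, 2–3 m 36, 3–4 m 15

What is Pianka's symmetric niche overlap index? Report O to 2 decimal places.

Proportions for Sceloporus graciosus (n=69): 2/69=0.0290, 7/69=0.1014, 6/69=0.0870, 54/69=0.7826
Proportions for Sceloporus occidentalis (n=121): 1/121=0.0083, 69/121=0.5702, 36/121=0.2975, 15/121=0.1240
Σ p₁ᵢp₂ᵢ = 0.000241 + 0.057818 + 0.025883 + 0.097042 = 0.180984
Σp_1ᵢ² = 0.0290² + 0.1014² + 0.0870² + 0.7826² = 0.000841 + 0.010282 + 0.007569 + 0.612463 = 0.631155
Σp_2ᵢ² = 0.0083² + 0.5702² + 0.2975² + 0.1240² = 0.000069 + 0.325128 + 0.088506 + 0.015376 = 0.429079
O = 0.180984 / √(0.631155 × 0.429079) = 0.180984 / 0.5203992 = 0.3478

0.35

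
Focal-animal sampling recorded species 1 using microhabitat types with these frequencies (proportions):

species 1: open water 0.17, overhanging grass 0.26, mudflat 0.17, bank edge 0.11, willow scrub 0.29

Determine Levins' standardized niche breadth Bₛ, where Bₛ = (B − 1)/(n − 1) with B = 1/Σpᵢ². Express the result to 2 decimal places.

0.88

Σpᵢ² = 0.17² + 0.26² + 0.17² + 0.11² + 0.29² = 0.0289 + 0.0676 + 0.0289 + 0.0121 + 0.0841 = 0.2216
B = 1 / 0.2216 = 4.5126
Bₛ = (B − 1)/(n − 1) = (4.5126 − 1)/(5 − 1) = 3.5126/4 = 0.8782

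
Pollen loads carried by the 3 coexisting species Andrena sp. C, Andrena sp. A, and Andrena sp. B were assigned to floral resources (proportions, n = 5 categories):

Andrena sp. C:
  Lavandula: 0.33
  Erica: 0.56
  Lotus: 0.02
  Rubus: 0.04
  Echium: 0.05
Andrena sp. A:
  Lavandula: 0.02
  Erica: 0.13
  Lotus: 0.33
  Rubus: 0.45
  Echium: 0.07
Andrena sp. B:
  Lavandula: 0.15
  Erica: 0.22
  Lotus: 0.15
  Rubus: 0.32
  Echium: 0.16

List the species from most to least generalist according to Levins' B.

Σp_Cᵢ² = 0.33² + 0.56² + 0.02² + 0.04² + 0.05² = 0.1089 + 0.3136 + 0.0004 + 0.0016 + 0.0025 = 0.4270
B_C = 1 / 0.4270 = 2.3419
Σp_Aᵢ² = 0.02² + 0.13² + 0.33² + 0.45² + 0.07² = 0.0004 + 0.0169 + 0.1089 + 0.2025 + 0.0049 = 0.3336
B_A = 1 / 0.3336 = 2.9976
Σp_Bᵢ² = 0.15² + 0.22² + 0.15² + 0.32² + 0.16² = 0.0225 + 0.0484 + 0.0225 + 0.1024 + 0.0256 = 0.2214
B_B = 1 / 0.2214 = 4.5167
Ranking by B (broadest → narrowest): Andrena sp. B (4.52) > Andrena sp. A (3.00) > Andrena sp. C (2.34)

Andrena sp. B > Andrena sp. A > Andrena sp. C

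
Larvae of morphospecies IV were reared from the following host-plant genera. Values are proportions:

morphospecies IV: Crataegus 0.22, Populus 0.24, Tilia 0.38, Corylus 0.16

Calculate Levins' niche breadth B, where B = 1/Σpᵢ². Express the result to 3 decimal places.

3.623

Σpᵢ² = 0.22² + 0.24² + 0.38² + 0.16² = 0.0484 + 0.0576 + 0.1444 + 0.0256 = 0.2760
B = 1 / 0.2760 = 3.62319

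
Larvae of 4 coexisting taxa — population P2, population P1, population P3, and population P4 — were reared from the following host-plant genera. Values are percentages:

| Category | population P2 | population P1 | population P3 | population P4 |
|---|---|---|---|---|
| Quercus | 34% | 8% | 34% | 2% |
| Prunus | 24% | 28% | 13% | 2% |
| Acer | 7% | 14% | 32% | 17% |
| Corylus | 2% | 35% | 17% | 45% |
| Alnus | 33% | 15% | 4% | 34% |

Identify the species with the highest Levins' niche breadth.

population P1

Convert percentages to proportions (divide by 100).
Σp_P2ᵢ² = 0.34² + 0.24² + 0.07² + 0.02² + 0.33² = 0.1156 + 0.0576 + 0.0049 + 0.0004 + 0.1089 = 0.2874
B_P2 = 1 / 0.2874 = 3.4795
Σp_P1ᵢ² = 0.08² + 0.28² + 0.14² + 0.35² + 0.15² = 0.0064 + 0.0784 + 0.0196 + 0.1225 + 0.0225 = 0.2494
B_P1 = 1 / 0.2494 = 4.0096
Σp_P3ᵢ² = 0.34² + 0.13² + 0.32² + 0.17² + 0.04² = 0.1156 + 0.0169 + 0.1024 + 0.0289 + 0.0016 = 0.2654
B_P3 = 1 / 0.2654 = 3.7679
Σp_P4ᵢ² = 0.02² + 0.02² + 0.17² + 0.45² + 0.34² = 0.0004 + 0.0004 + 0.0289 + 0.2025 + 0.1156 = 0.3478
B_P4 = 1 / 0.3478 = 2.8752
Highest B → broadest niche (most generalist): population P1 (B = 4.01).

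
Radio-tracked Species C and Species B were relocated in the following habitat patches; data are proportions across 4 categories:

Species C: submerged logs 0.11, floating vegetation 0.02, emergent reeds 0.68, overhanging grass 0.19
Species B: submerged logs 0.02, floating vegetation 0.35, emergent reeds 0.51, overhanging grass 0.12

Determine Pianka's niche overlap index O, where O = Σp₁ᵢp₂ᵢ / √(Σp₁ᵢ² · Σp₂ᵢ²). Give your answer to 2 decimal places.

0.84

Σ p₁ᵢp₂ᵢ = 0.0022 + 0.0070 + 0.3468 + 0.0228 = 0.3788
Σp_1ᵢ² = 0.11² + 0.02² + 0.68² + 0.19² = 0.0121 + 0.0004 + 0.4624 + 0.0361 = 0.5110
Σp_2ᵢ² = 0.02² + 0.35² + 0.51² + 0.12² = 0.0004 + 0.1225 + 0.2601 + 0.0144 = 0.3974
O = 0.3788 / √(0.5110 × 0.3974) = 0.3788 / 0.45063 = 0.8406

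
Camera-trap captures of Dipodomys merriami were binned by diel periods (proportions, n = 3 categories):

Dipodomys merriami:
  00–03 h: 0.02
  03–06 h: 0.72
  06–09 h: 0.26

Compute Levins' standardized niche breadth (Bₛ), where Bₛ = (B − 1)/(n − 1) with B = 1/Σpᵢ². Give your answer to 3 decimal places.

0.353

Σpᵢ² = 0.02² + 0.72² + 0.26² = 0.0004 + 0.5184 + 0.0676 = 0.5864
B = 1 / 0.5864 = 1.70532
Bₛ = (B − 1)/(n − 1) = (1.70532 − 1)/(3 − 1) = 0.70532/2 = 0.35266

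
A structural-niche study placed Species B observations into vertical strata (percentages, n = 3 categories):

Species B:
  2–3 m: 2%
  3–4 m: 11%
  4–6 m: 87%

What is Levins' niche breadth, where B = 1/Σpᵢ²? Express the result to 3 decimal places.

Convert percentages to proportions (divide by 100).
Σpᵢ² = 0.02² + 0.11² + 0.87² = 0.0004 + 0.0121 + 0.7569 = 0.7694
B = 1 / 0.7694 = 1.29971

1.300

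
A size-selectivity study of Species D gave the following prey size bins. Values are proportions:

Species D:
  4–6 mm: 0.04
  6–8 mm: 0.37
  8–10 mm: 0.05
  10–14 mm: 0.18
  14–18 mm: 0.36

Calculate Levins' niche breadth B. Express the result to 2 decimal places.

3.30

Σpᵢ² = 0.04² + 0.37² + 0.05² + 0.18² + 0.36² = 0.0016 + 0.1369 + 0.0025 + 0.0324 + 0.1296 = 0.3030
B = 1 / 0.3030 = 3.3003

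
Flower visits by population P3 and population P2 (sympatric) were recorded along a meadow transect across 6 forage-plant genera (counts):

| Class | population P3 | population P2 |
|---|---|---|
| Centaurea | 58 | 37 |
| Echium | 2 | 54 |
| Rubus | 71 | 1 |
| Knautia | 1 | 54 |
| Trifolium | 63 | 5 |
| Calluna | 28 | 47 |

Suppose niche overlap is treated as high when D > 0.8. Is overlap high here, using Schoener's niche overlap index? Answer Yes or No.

No

Proportions for population P3 (n=223): 58/223=0.2601, 2/223=0.0090, 71/223=0.3184, 1/223=0.0045, 63/223=0.2825, 28/223=0.1256
Proportions for population P2 (n=198): 37/198=0.1869, 54/198=0.2727, 1/198=0.0051, 54/198=0.2727, 5/198=0.0253, 47/198=0.2374
Σ|p₁ᵢ − p₂ᵢ| = 0.0732 + 0.2637 + 0.3133 + 0.2682 + 0.2572 + 0.1118 = 1.2874
D = 1 − ½ × 1.2874 = 1 − 0.64370 = 0.35630
D = 0.35630 < 0.8 → No.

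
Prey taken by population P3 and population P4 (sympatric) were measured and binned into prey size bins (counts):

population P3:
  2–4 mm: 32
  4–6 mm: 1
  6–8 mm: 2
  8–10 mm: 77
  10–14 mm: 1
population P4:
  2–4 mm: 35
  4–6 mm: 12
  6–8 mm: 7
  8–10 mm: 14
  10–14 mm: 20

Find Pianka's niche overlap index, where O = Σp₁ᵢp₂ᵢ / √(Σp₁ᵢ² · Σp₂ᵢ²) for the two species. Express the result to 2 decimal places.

Proportions for population P3 (n=113): 32/113=0.2832, 1/113=0.0088, 2/113=0.0177, 77/113=0.6814, 1/113=0.0088
Proportions for population P4 (n=88): 35/88=0.3977, 12/88=0.1364, 7/88=0.0795, 14/88=0.1591, 20/88=0.2273
Σ p₁ᵢp₂ᵢ = 0.112629 + 0.001200 + 0.001407 + 0.108411 + 0.002000 = 0.225647
Σp_1ᵢ² = 0.2832² + 0.0088² + 0.0177² + 0.6814² + 0.0088² = 0.080202 + 0.000077 + 0.000313 + 0.464306 + 0.000077 = 0.544975
Σp_2ᵢ² = 0.3977² + 0.1364² + 0.0795² + 0.1591² + 0.2273² = 0.158165 + 0.018605 + 0.006320 + 0.025313 + 0.051665 = 0.260068
O = 0.225647 / √(0.544975 × 0.260068) = 0.225647 / 0.3764712 = 0.5994

0.60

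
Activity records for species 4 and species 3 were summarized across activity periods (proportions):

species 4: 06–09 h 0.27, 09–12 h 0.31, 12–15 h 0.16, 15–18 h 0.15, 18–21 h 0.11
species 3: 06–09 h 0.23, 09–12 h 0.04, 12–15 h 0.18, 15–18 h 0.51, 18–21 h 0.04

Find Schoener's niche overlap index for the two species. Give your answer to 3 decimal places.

Σ|p₁ᵢ − p₂ᵢ| = 0.04 + 0.27 + 0.02 + 0.36 + 0.07 = 0.76
D = 1 − ½ × 0.76 = 1 − 0.380 = 0.62000

0.620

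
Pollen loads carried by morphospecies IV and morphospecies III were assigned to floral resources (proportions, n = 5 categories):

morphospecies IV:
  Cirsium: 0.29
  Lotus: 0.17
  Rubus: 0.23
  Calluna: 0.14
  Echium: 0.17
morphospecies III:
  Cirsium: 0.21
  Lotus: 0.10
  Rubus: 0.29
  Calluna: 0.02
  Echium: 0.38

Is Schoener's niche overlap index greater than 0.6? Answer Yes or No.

Yes

Σ|p₁ᵢ − p₂ᵢ| = 0.08 + 0.07 + 0.06 + 0.12 + 0.21 = 0.54
D = 1 − ½ × 0.54 = 1 − 0.270 = 0.7300
D = 0.7300 > 0.6 → Yes.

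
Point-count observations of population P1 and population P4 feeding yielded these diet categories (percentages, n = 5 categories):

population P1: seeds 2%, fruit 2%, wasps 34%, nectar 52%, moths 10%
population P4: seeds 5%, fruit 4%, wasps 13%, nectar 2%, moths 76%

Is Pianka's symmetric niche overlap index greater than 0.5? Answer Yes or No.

No

Convert percentages to proportions (divide by 100).
Σ p₁ᵢp₂ᵢ = 0.0010 + 0.0008 + 0.0442 + 0.0104 + 0.0760 = 0.1324
Σp_1ᵢ² = 0.02² + 0.02² + 0.34² + 0.52² + 0.10² = 0.0004 + 0.0004 + 0.1156 + 0.2704 + 0.0100 = 0.3968
Σp_2ᵢ² = 0.05² + 0.04² + 0.13² + 0.02² + 0.76² = 0.0025 + 0.0016 + 0.0169 + 0.0004 + 0.5776 = 0.5990
O = 0.1324 / √(0.3968 × 0.5990) = 0.1324 / 0.48753 = 0.2716
O = 0.2716 < 0.5 → No.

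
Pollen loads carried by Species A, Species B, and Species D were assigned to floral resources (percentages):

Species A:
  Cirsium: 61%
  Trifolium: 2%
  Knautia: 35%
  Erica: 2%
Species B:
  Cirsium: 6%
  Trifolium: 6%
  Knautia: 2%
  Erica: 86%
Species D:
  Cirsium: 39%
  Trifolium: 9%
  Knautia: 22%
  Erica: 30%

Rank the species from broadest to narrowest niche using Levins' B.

Species D > Species A > Species B

Convert percentages to proportions (divide by 100).
Σp_Aᵢ² = 0.61² + 0.02² + 0.35² + 0.02² = 0.3721 + 0.0004 + 0.1225 + 0.0004 = 0.4954
B_A = 1 / 0.4954 = 2.0186
Σp_Bᵢ² = 0.06² + 0.06² + 0.02² + 0.86² = 0.0036 + 0.0036 + 0.0004 + 0.7396 = 0.7472
B_B = 1 / 0.7472 = 1.3383
Σp_Dᵢ² = 0.39² + 0.09² + 0.22² + 0.30² = 0.1521 + 0.0081 + 0.0484 + 0.0900 = 0.2986
B_D = 1 / 0.2986 = 3.3490
Ranking by B (broadest → narrowest): Species D (3.35) > Species A (2.02) > Species B (1.34)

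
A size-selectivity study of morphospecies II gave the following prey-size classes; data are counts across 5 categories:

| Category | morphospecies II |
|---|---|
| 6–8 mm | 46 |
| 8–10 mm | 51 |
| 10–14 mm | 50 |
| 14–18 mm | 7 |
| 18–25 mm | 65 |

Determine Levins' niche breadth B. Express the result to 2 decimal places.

Proportions for morphospecies II (n=219): 46/219=0.2100, 51/219=0.2329, 50/219=0.2283, 7/219=0.0320, 65/219=0.2968
Σpᵢ² = 0.2100² + 0.2329² + 0.2283² + 0.0320² + 0.2968² = 0.044100 + 0.054242 + 0.052121 + 0.001024 + 0.088090 = 0.239577
B = 1 / 0.239577 = 4.1740

4.17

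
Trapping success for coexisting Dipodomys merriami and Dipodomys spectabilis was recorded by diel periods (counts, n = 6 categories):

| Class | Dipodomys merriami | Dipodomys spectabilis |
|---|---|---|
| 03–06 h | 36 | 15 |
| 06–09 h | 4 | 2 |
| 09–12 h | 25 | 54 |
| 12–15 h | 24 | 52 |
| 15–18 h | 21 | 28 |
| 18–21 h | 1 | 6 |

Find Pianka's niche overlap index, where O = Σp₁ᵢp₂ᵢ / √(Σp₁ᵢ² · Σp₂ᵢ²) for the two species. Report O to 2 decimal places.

0.84

Proportions for Dipodomys merriami (n=111): 36/111=0.3243, 4/111=0.0360, 25/111=0.2252, 24/111=0.2162, 21/111=0.1892, 1/111=0.0090
Proportions for Dipodomys spectabilis (n=157): 15/157=0.0955, 2/157=0.0127, 54/157=0.3439, 52/157=0.3312, 28/157=0.1783, 6/157=0.0382
Σ p₁ᵢp₂ᵢ = 0.030971 + 0.000457 + 0.077446 + 0.071605 + 0.033734 + 0.000344 = 0.214557
Σp_1ᵢ² = 0.3243² + 0.0360² + 0.2252² + 0.2162² + 0.1892² + 0.0090² = 0.105170 + 0.001296 + 0.050715 + 0.046742 + 0.035797 + 0.000081 = 0.239801
Σp_2ᵢ² = 0.0955² + 0.0127² + 0.3439² + 0.3312² + 0.1783² + 0.0382² = 0.009120 + 0.000161 + 0.118267 + 0.109693 + 0.031791 + 0.001459 = 0.270491
O = 0.214557 / √(0.239801 × 0.270491) = 0.214557 / 0.2546841 = 0.8424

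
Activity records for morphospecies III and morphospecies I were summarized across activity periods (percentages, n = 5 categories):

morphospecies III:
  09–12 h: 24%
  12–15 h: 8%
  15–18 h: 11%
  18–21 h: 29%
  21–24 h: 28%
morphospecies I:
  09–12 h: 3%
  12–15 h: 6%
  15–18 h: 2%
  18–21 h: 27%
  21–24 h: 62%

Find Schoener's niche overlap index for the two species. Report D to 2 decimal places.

Convert percentages to proportions (divide by 100).
Σ|p₁ᵢ − p₂ᵢ| = 0.21 + 0.02 + 0.09 + 0.02 + 0.34 = 0.68
D = 1 − ½ × 0.68 = 1 − 0.340 = 0.6600

0.66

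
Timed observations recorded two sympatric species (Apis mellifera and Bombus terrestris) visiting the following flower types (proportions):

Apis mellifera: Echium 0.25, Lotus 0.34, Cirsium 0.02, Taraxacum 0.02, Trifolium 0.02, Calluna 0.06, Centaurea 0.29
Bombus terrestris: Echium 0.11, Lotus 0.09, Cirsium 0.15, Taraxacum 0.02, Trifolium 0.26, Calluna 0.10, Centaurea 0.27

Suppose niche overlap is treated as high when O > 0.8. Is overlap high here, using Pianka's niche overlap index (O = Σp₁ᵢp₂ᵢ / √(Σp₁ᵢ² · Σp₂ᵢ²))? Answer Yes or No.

No

Σ p₁ᵢp₂ᵢ = 0.0275 + 0.0306 + 0.0030 + 0.0004 + 0.0052 + 0.0060 + 0.0783 = 0.1510
Σp_1ᵢ² = 0.25² + 0.34² + 0.02² + 0.02² + 0.02² + 0.06² + 0.29² = 0.0625 + 0.1156 + 0.0004 + 0.0004 + 0.0004 + 0.0036 + 0.0841 = 0.2670
Σp_2ᵢ² = 0.11² + 0.09² + 0.15² + 0.02² + 0.26² + 0.10² + 0.27² = 0.0121 + 0.0081 + 0.0225 + 0.0004 + 0.0676 + 0.0100 + 0.0729 = 0.1936
O = 0.1510 / √(0.2670 × 0.1936) = 0.1510 / 0.22736 = 0.6641
O = 0.6641 < 0.8 → No.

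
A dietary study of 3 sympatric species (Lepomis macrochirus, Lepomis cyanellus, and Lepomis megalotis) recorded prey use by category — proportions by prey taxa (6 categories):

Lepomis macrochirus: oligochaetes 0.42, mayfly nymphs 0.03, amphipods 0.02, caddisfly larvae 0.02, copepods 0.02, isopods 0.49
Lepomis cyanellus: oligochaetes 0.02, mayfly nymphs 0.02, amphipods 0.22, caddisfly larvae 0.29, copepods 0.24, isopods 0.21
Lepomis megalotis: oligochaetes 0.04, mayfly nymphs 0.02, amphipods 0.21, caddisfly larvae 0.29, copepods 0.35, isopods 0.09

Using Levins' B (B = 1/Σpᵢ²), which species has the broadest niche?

Lepomis cyanellus

Σp_macrᵢ² = 0.42² + 0.03² + 0.02² + 0.02² + 0.02² + 0.49² = 0.1764 + 0.0009 + 0.0004 + 0.0004 + 0.0004 + 0.2401 = 0.4186
B_macr = 1 / 0.4186 = 2.3889
Σp_cyanᵢ² = 0.02² + 0.02² + 0.22² + 0.29² + 0.24² + 0.21² = 0.0004 + 0.0004 + 0.0484 + 0.0841 + 0.0576 + 0.0441 = 0.2350
B_cyan = 1 / 0.2350 = 4.2553
Σp_megaᵢ² = 0.04² + 0.02² + 0.21² + 0.29² + 0.35² + 0.09² = 0.0016 + 0.0004 + 0.0441 + 0.0841 + 0.1225 + 0.0081 = 0.2608
B_mega = 1 / 0.2608 = 3.8344
Highest B → broadest niche (most generalist): Lepomis cyanellus (B = 4.26).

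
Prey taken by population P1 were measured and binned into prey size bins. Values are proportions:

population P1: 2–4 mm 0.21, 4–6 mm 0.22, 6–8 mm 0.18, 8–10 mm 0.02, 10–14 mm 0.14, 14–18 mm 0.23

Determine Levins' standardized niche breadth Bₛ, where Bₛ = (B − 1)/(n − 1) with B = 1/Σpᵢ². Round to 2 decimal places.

Σpᵢ² = 0.21² + 0.22² + 0.18² + 0.02² + 0.14² + 0.23² = 0.0441 + 0.0484 + 0.0324 + 0.0004 + 0.0196 + 0.0529 = 0.1978
B = 1 / 0.1978 = 5.0556
Bₛ = (B − 1)/(n − 1) = (5.0556 − 1)/(6 − 1) = 4.0556/5 = 0.8111

0.81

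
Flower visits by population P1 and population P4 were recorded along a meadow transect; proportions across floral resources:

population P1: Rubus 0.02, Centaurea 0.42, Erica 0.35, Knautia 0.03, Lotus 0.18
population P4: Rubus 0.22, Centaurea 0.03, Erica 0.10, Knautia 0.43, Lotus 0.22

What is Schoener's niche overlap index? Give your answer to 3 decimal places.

Σ|p₁ᵢ − p₂ᵢ| = 0.20 + 0.39 + 0.25 + 0.40 + 0.04 = 1.28
D = 1 − ½ × 1.28 = 1 − 0.640 = 0.36000

0.360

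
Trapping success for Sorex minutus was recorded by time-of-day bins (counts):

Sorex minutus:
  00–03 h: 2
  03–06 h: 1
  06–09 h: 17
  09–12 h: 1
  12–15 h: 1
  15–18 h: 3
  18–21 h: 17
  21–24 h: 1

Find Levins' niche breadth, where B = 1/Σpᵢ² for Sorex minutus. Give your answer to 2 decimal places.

Proportions for Sorex minutus (n=43): 2/43=0.0465, 1/43=0.0233, 17/43=0.3953, 1/43=0.0233, 1/43=0.0233, 3/43=0.0698, 17/43=0.3953, 1/43=0.0233
Σpᵢ² = 0.0465² + 0.0233² + 0.3953² + 0.0233² + 0.0233² + 0.0698² + 0.3953² + 0.0233² = 0.002162 + 0.000543 + 0.156262 + 0.000543 + 0.000543 + 0.004872 + 0.156262 + 0.000543 = 0.321730
B = 1 / 0.321730 = 3.1082

3.11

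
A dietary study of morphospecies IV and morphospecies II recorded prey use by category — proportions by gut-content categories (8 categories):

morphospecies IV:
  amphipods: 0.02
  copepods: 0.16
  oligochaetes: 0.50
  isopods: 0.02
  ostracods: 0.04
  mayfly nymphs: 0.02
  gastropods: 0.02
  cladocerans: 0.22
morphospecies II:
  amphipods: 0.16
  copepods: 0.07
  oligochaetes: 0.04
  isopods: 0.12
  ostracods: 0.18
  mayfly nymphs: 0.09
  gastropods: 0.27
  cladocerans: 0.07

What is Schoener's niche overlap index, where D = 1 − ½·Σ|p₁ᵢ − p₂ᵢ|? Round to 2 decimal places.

0.30

Σ|p₁ᵢ − p₂ᵢ| = 0.14 + 0.09 + 0.46 + 0.10 + 0.14 + 0.07 + 0.25 + 0.15 = 1.40
D = 1 − ½ × 1.40 = 1 − 0.700 = 0.3000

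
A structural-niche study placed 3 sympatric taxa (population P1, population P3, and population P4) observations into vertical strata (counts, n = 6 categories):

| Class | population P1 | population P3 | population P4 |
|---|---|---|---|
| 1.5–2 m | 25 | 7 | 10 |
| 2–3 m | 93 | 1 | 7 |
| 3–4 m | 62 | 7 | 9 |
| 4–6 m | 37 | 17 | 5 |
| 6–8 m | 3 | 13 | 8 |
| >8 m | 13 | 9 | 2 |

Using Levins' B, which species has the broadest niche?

Proportions for population P1 (n=233): 25/233=0.1073, 93/233=0.3991, 62/233=0.2661, 37/233=0.1588, 3/233=0.0129, 13/233=0.0558
Proportions for population P3 (n=54): 7/54=0.1296, 1/54=0.0185, 7/54=0.1296, 17/54=0.3148, 13/54=0.2407, 9/54=0.1667
Proportions for population P4 (n=41): 10/41=0.2439, 7/41=0.1707, 9/41=0.2195, 5/41=0.1220, 8/41=0.1951, 2/41=0.0488
Σp_P1ᵢ² = 0.1073² + 0.3991² + 0.2661² + 0.1588² + 0.0129² + 0.0558² = 0.011513 + 0.159281 + 0.070809 + 0.025217 + 0.000166 + 0.003114 = 0.270100
B_P1 = 1 / 0.270100 = 3.7023
Σp_P3ᵢ² = 0.1296² + 0.0185² + 0.1296² + 0.3148² + 0.2407² + 0.1667² = 0.016796 + 0.000342 + 0.016796 + 0.099099 + 0.057936 + 0.027789 = 0.218758
B_P3 = 1 / 0.218758 = 4.5713
Σp_P4ᵢ² = 0.2439² + 0.1707² + 0.2195² + 0.1220² + 0.1951² + 0.0488² = 0.059487 + 0.029138 + 0.048180 + 0.014884 + 0.038064 + 0.002381 = 0.192134
B_P4 = 1 / 0.192134 = 5.2047
Highest B → broadest niche (most generalist): population P4 (B = 5.20).

population P4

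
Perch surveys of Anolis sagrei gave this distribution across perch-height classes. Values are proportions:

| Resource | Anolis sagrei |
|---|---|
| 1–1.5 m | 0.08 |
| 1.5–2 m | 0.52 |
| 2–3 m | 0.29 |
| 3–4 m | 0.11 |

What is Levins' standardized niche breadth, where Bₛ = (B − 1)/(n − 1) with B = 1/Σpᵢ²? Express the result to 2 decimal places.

0.56

Σpᵢ² = 0.08² + 0.52² + 0.29² + 0.11² = 0.0064 + 0.2704 + 0.0841 + 0.0121 = 0.3730
B = 1 / 0.3730 = 2.6810
Bₛ = (B − 1)/(n − 1) = (2.6810 − 1)/(4 − 1) = 1.6810/3 = 0.5603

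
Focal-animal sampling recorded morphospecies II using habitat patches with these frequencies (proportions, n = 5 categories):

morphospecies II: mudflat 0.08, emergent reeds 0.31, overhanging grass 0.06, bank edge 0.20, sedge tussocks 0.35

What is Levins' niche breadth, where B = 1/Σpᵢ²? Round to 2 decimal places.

3.72

Σpᵢ² = 0.08² + 0.31² + 0.06² + 0.20² + 0.35² = 0.0064 + 0.0961 + 0.0036 + 0.0400 + 0.1225 = 0.2686
B = 1 / 0.2686 = 3.7230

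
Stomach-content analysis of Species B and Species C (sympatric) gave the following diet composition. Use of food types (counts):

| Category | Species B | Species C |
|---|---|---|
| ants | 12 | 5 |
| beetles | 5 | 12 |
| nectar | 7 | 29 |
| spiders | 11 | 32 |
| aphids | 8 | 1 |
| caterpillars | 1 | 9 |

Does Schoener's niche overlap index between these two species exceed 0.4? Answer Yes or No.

Yes

Proportions for Species B (n=44): 12/44=0.2727, 5/44=0.1136, 7/44=0.1591, 11/44=0.2500, 8/44=0.1818, 1/44=0.0227
Proportions for Species C (n=88): 5/88=0.0568, 12/88=0.1364, 29/88=0.3295, 32/88=0.3636, 1/88=0.0114, 9/88=0.1023
Σ|p₁ᵢ − p₂ᵢ| = 0.2159 + 0.0228 + 0.1704 + 0.1136 + 0.1704 + 0.0796 = 0.7727
D = 1 − ½ × 0.7727 = 1 − 0.38635 = 0.61365
D = 0.61365 > 0.4 → Yes.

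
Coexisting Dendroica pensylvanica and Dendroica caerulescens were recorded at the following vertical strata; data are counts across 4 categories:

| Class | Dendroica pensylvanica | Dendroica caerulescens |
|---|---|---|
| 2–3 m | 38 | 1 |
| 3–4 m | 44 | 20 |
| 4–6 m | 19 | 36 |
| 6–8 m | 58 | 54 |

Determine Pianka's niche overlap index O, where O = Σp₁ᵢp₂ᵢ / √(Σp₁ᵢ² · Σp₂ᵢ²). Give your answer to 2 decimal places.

Proportions for Dendroica pensylvanica (n=159): 38/159=0.2390, 44/159=0.2767, 19/159=0.1195, 58/159=0.3648
Proportions for Dendroica caerulescens (n=111): 1/111=0.0090, 20/111=0.1802, 36/111=0.3243, 54/111=0.4865
Σ p₁ᵢp₂ᵢ = 0.002151 + 0.049861 + 0.038754 + 0.177475 = 0.268241
Σp_1ᵢ² = 0.2390² + 0.2767² + 0.1195² + 0.3648² = 0.057121 + 0.076563 + 0.014280 + 0.133079 = 0.281043
Σp_2ᵢ² = 0.0090² + 0.1802² + 0.3243² + 0.4865² = 0.000081 + 0.032472 + 0.105170 + 0.236682 = 0.374405
O = 0.268241 / √(0.281043 × 0.374405) = 0.268241 / 0.3243823 = 0.8269

0.83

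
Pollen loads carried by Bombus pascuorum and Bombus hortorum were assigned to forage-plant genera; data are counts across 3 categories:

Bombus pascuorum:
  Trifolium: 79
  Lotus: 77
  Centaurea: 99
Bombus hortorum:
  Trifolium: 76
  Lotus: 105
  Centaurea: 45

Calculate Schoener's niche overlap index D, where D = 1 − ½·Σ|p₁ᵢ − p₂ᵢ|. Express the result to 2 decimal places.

Proportions for Bombus pascuorum (n=255): 79/255=0.3098, 77/255=0.3020, 99/255=0.3882
Proportions for Bombus hortorum (n=226): 76/226=0.3363, 105/226=0.4646, 45/226=0.1991
Σ|p₁ᵢ − p₂ᵢ| = 0.0265 + 0.1626 + 0.1891 = 0.3782
D = 1 − ½ × 0.3782 = 1 − 0.18910 = 0.81090

0.81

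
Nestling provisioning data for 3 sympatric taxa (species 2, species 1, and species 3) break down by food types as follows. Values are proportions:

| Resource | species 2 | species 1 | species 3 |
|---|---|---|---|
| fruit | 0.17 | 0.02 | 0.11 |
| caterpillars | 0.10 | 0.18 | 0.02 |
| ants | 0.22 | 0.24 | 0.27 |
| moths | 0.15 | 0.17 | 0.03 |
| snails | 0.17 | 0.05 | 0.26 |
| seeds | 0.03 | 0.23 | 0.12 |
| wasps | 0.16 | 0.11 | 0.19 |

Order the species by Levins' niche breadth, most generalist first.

species 2 > species 1 > species 3

Σp_2ᵢ² = 0.17² + 0.10² + 0.22² + 0.15² + 0.17² + 0.03² + 0.16² = 0.0289 + 0.0100 + 0.0484 + 0.0225 + 0.0289 + 0.0009 + 0.0256 = 0.1652
B_2 = 1 / 0.1652 = 6.0533
Σp_1ᵢ² = 0.02² + 0.18² + 0.24² + 0.17² + 0.05² + 0.23² + 0.11² = 0.0004 + 0.0324 + 0.0576 + 0.0289 + 0.0025 + 0.0529 + 0.0121 = 0.1868
B_1 = 1 / 0.1868 = 5.3533
Σp_3ᵢ² = 0.11² + 0.02² + 0.27² + 0.03² + 0.26² + 0.12² + 0.19² = 0.0121 + 0.0004 + 0.0729 + 0.0009 + 0.0676 + 0.0144 + 0.0361 = 0.2044
B_3 = 1 / 0.2044 = 4.8924
Ranking by B (broadest → narrowest): species 2 (6.05) > species 1 (5.35) > species 3 (4.89)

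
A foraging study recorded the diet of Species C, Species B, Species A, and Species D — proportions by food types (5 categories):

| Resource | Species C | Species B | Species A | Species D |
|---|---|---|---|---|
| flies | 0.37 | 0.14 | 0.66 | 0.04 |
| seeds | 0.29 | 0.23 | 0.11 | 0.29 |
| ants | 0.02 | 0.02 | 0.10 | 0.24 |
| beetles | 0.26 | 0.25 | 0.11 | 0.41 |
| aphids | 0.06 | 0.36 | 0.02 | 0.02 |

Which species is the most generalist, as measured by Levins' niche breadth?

Σp_Cᵢ² = 0.37² + 0.29² + 0.02² + 0.26² + 0.06² = 0.1369 + 0.0841 + 0.0004 + 0.0676 + 0.0036 = 0.2926
B_C = 1 / 0.2926 = 3.4176
Σp_Bᵢ² = 0.14² + 0.23² + 0.02² + 0.25² + 0.36² = 0.0196 + 0.0529 + 0.0004 + 0.0625 + 0.1296 = 0.2650
B_B = 1 / 0.2650 = 3.7736
Σp_Aᵢ² = 0.66² + 0.11² + 0.10² + 0.11² + 0.02² = 0.4356 + 0.0121 + 0.0100 + 0.0121 + 0.0004 = 0.4702
B_A = 1 / 0.4702 = 2.1268
Σp_Dᵢ² = 0.04² + 0.29² + 0.24² + 0.41² + 0.02² = 0.0016 + 0.0841 + 0.0576 + 0.1681 + 0.0004 = 0.3118
B_D = 1 / 0.3118 = 3.2072
Highest B → broadest niche (most generalist): Species B (B = 3.77).

Species B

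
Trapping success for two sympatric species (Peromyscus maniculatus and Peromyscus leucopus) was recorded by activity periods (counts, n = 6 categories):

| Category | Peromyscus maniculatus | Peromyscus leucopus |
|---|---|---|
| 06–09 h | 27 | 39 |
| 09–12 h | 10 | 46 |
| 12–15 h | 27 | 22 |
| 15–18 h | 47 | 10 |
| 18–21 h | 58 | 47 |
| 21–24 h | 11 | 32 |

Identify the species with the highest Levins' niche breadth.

Peromyscus leucopus

Proportions for Peromyscus maniculatus (n=180): 27/180=0.1500, 10/180=0.0556, 27/180=0.1500, 47/180=0.2611, 58/180=0.3222, 11/180=0.0611
Proportions for Peromyscus leucopus (n=196): 39/196=0.1990, 46/196=0.2347, 22/196=0.1122, 10/196=0.0510, 47/196=0.2398, 32/196=0.1633
Σp_maniᵢ² = 0.1500² + 0.0556² + 0.1500² + 0.2611² + 0.3222² + 0.0611² = 0.022500 + 0.003091 + 0.022500 + 0.068173 + 0.103813 + 0.003733 = 0.223810
B_mani = 1 / 0.223810 = 4.4681
Σp_leucᵢ² = 0.1990² + 0.2347² + 0.1122² + 0.0510² + 0.2398² + 0.1633² = 0.039601 + 0.055084 + 0.012589 + 0.002601 + 0.057504 + 0.026667 = 0.194046
B_leuc = 1 / 0.194046 = 5.1534
Highest B → broadest niche (most generalist): Peromyscus leucopus (B = 5.15).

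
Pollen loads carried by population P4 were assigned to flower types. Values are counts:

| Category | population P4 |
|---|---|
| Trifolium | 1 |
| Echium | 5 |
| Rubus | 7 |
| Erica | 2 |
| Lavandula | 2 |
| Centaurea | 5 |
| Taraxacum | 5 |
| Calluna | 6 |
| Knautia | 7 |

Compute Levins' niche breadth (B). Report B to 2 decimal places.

7.34

Proportions for population P4 (n=40): 1/40=0.0250, 5/40=0.1250, 7/40=0.1750, 2/40=0.0500, 2/40=0.0500, 5/40=0.1250, 5/40=0.1250, 6/40=0.1500, 7/40=0.1750
Σpᵢ² = 0.0250² + 0.1250² + 0.1750² + 0.0500² + 0.0500² + 0.1250² + 0.1250² + 0.1500² + 0.1750² = 0.000625 + 0.015625 + 0.030625 + 0.002500 + 0.002500 + 0.015625 + 0.015625 + 0.022500 + 0.030625 = 0.136250
B = 1 / 0.136250 = 7.3394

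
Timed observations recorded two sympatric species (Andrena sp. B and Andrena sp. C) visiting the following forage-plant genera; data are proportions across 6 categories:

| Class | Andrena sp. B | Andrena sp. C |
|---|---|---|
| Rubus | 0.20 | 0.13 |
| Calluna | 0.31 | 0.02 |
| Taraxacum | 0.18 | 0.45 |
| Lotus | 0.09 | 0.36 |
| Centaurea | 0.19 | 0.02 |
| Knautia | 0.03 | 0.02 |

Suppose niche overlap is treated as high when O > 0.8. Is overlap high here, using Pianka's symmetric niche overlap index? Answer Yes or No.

Σ p₁ᵢp₂ᵢ = 0.0260 + 0.0062 + 0.0810 + 0.0324 + 0.0038 + 0.0006 = 0.1500
Σp_1ᵢ² = 0.20² + 0.31² + 0.18² + 0.09² + 0.19² + 0.03² = 0.0400 + 0.0961 + 0.0324 + 0.0081 + 0.0361 + 0.0009 = 0.2136
Σp_2ᵢ² = 0.13² + 0.02² + 0.45² + 0.36² + 0.02² + 0.02² = 0.0169 + 0.0004 + 0.2025 + 0.1296 + 0.0004 + 0.0004 = 0.3502
O = 0.1500 / √(0.2136 × 0.3502) = 0.1500 / 0.27350 = 0.5484
O = 0.5484 < 0.8 → No.

No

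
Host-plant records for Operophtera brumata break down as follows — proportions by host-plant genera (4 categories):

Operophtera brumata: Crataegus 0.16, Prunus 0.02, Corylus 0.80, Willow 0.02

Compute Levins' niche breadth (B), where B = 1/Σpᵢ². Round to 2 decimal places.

1.50

Σpᵢ² = 0.16² + 0.02² + 0.80² + 0.02² = 0.0256 + 0.0004 + 0.6400 + 0.0004 = 0.6664
B = 1 / 0.6664 = 1.5006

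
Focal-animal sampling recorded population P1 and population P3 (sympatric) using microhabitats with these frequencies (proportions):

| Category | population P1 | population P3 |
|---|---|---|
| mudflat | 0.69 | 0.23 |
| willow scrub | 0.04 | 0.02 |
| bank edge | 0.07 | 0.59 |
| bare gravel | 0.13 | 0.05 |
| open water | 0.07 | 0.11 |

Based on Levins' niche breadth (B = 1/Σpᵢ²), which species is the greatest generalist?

Σp_P1ᵢ² = 0.69² + 0.04² + 0.07² + 0.13² + 0.07² = 0.4761 + 0.0016 + 0.0049 + 0.0169 + 0.0049 = 0.5044
B_P1 = 1 / 0.5044 = 1.9826
Σp_P3ᵢ² = 0.23² + 0.02² + 0.59² + 0.05² + 0.11² = 0.0529 + 0.0004 + 0.3481 + 0.0025 + 0.0121 = 0.4160
B_P3 = 1 / 0.4160 = 2.4038
Highest B → broadest niche (most generalist): population P3 (B = 2.40).

population P3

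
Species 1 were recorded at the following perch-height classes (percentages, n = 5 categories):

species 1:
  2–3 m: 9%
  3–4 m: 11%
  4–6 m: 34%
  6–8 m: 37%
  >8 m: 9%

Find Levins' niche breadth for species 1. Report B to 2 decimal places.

3.56

Convert percentages to proportions (divide by 100).
Σpᵢ² = 0.09² + 0.11² + 0.34² + 0.37² + 0.09² = 0.0081 + 0.0121 + 0.1156 + 0.1369 + 0.0081 = 0.2808
B = 1 / 0.2808 = 3.5613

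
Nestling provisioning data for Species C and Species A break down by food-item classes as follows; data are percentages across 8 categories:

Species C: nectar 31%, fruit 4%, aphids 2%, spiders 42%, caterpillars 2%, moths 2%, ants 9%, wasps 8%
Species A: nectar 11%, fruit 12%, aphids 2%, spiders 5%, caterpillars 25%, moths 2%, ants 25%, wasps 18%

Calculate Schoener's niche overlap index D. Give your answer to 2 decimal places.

0.43

Convert percentages to proportions (divide by 100).
Σ|p₁ᵢ − p₂ᵢ| = 0.20 + 0.08 + 0.00 + 0.37 + 0.23 + 0.00 + 0.16 + 0.10 = 1.14
D = 1 − ½ × 1.14 = 1 − 0.570 = 0.4300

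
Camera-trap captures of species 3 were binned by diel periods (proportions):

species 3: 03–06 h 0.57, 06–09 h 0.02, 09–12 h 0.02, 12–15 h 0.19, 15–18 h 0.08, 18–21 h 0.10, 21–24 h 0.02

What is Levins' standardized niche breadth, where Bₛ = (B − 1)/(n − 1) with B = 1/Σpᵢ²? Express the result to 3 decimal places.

Σpᵢ² = 0.57² + 0.02² + 0.02² + 0.19² + 0.08² + 0.10² + 0.02² = 0.3249 + 0.0004 + 0.0004 + 0.0361 + 0.0064 + 0.0100 + 0.0004 = 0.3786
B = 1 / 0.3786 = 2.64131
Bₛ = (B − 1)/(n − 1) = (2.64131 − 1)/(7 − 1) = 1.64131/6 = 0.27355

0.274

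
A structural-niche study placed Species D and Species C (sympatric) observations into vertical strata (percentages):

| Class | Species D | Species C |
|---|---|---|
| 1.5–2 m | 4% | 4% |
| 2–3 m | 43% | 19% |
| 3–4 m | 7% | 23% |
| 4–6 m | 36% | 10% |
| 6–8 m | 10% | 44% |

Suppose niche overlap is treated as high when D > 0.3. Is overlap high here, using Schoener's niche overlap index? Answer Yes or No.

Yes

Convert percentages to proportions (divide by 100).
Σ|p₁ᵢ − p₂ᵢ| = 0.00 + 0.24 + 0.16 + 0.26 + 0.34 = 1.00
D = 1 − ½ × 1.00 = 1 − 0.500 = 0.5000
D = 0.5000 > 0.3 → Yes.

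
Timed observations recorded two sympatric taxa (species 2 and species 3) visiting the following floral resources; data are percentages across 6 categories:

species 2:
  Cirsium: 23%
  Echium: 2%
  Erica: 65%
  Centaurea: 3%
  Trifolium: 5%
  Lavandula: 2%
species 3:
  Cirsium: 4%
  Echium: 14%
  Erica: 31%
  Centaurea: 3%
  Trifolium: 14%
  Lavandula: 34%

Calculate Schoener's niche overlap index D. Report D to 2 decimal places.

0.47

Convert percentages to proportions (divide by 100).
Σ|p₁ᵢ − p₂ᵢ| = 0.19 + 0.12 + 0.34 + 0.00 + 0.09 + 0.32 = 1.06
D = 1 − ½ × 1.06 = 1 − 0.530 = 0.4700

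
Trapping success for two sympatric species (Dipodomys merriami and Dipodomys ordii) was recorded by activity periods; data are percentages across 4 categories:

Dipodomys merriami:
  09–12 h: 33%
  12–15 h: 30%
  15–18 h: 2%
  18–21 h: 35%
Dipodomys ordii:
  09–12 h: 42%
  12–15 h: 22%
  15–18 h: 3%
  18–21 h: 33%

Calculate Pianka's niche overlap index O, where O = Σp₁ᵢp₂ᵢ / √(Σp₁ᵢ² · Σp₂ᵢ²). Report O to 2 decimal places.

Convert percentages to proportions (divide by 100).
Σ p₁ᵢp₂ᵢ = 0.1386 + 0.0660 + 0.0006 + 0.1155 = 0.3207
Σp_1ᵢ² = 0.33² + 0.30² + 0.02² + 0.35² = 0.1089 + 0.0900 + 0.0004 + 0.1225 = 0.3218
Σp_2ᵢ² = 0.42² + 0.22² + 0.03² + 0.33² = 0.1764 + 0.0484 + 0.0009 + 0.1089 = 0.3346
O = 0.3207 / √(0.3218 × 0.3346) = 0.3207 / 0.32814 = 0.9773

0.98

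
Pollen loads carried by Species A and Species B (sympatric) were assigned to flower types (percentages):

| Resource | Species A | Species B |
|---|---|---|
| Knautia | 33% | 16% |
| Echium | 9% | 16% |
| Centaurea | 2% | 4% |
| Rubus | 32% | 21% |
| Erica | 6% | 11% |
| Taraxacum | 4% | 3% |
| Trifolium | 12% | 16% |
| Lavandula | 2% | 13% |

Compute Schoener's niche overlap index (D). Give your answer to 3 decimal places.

Convert percentages to proportions (divide by 100).
Σ|p₁ᵢ − p₂ᵢ| = 0.17 + 0.07 + 0.02 + 0.11 + 0.05 + 0.01 + 0.04 + 0.11 = 0.58
D = 1 − ½ × 0.58 = 1 − 0.290 = 0.71000

0.710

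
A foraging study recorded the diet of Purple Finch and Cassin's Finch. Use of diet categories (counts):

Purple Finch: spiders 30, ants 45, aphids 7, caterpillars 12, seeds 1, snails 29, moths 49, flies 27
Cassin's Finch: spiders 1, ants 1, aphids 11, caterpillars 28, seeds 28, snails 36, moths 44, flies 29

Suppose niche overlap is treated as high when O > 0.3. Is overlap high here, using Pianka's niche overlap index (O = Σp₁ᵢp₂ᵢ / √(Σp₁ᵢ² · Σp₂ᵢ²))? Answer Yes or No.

Proportions for Purple Finch (n=200): 30/200=0.1500, 45/200=0.2250, 7/200=0.0350, 12/200=0.0600, 1/200=0.0050, 29/200=0.1450, 49/200=0.2450, 27/200=0.1350
Proportions for Cassin's Finch (n=178): 1/178=0.0056, 1/178=0.0056, 11/178=0.0618, 28/178=0.1573, 28/178=0.1573, 36/178=0.2022, 44/178=0.2472, 29/178=0.1629
Σ p₁ᵢp₂ᵢ = 0.000840 + 0.001260 + 0.002163 + 0.009438 + 0.000787 + 0.029319 + 0.060564 + 0.021992 = 0.126363
Σp_1ᵢ² = 0.1500² + 0.2250² + 0.0350² + 0.0600² + 0.0050² + 0.1450² + 0.2450² + 0.1350² = 0.022500 + 0.050625 + 0.001225 + 0.003600 + 0.000025 + 0.021025 + 0.060025 + 0.018225 = 0.177250
Σp_2ᵢ² = 0.0056² + 0.0056² + 0.0618² + 0.1573² + 0.1573² + 0.2022² + 0.2472² + 0.1629² = 0.000031 + 0.000031 + 0.003819 + 0.024743 + 0.024743 + 0.040885 + 0.061108 + 0.026536 = 0.181896
O = 0.126363 / √(0.177250 × 0.181896) = 0.126363 / 0.1795580 = 0.7037
O = 0.7037 > 0.3 → Yes.

Yes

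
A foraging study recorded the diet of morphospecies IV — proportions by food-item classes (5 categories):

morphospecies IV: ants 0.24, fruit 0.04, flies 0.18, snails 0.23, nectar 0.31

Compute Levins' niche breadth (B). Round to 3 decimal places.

4.156

Σpᵢ² = 0.24² + 0.04² + 0.18² + 0.23² + 0.31² = 0.0576 + 0.0016 + 0.0324 + 0.0529 + 0.0961 = 0.2406
B = 1 / 0.2406 = 4.15628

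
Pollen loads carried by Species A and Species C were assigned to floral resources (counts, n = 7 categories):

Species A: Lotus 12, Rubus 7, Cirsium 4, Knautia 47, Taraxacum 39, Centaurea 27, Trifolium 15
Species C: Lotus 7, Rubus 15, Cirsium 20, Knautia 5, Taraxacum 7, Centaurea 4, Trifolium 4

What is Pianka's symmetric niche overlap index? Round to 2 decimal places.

0.48

Proportions for Species A (n=151): 12/151=0.0795, 7/151=0.0464, 4/151=0.0265, 47/151=0.3113, 39/151=0.2583, 27/151=0.1788, 15/151=0.0993
Proportions for Species C (n=62): 7/62=0.1129, 15/62=0.2419, 20/62=0.3226, 5/62=0.0806, 7/62=0.1129, 4/62=0.0645, 4/62=0.0645
Σ p₁ᵢp₂ᵢ = 0.008976 + 0.011224 + 0.008549 + 0.025091 + 0.029162 + 0.011533 + 0.006405 = 0.100940
Σp_1ᵢ² = 0.0795² + 0.0464² + 0.0265² + 0.3113² + 0.2583² + 0.1788² + 0.0993² = 0.006320 + 0.002153 + 0.000702 + 0.096908 + 0.066719 + 0.031969 + 0.009860 = 0.214631
Σp_2ᵢ² = 0.1129² + 0.2419² + 0.3226² + 0.0806² + 0.1129² + 0.0645² + 0.0645² = 0.012746 + 0.058516 + 0.104071 + 0.006496 + 0.012746 + 0.004160 + 0.004160 = 0.202895
O = 0.100940 / √(0.214631 × 0.202895) = 0.100940 / 0.2086805 = 0.4837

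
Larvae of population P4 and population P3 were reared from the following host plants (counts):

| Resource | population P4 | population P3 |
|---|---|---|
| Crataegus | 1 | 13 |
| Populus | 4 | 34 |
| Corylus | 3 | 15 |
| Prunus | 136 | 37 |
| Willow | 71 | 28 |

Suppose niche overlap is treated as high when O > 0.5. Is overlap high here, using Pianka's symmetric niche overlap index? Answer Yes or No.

Yes

Proportions for population P4 (n=215): 1/215=0.0047, 4/215=0.0186, 3/215=0.0140, 136/215=0.6326, 71/215=0.3302
Proportions for population P3 (n=127): 13/127=0.1024, 34/127=0.2677, 15/127=0.1181, 37/127=0.2913, 28/127=0.2205
Σ p₁ᵢp₂ᵢ = 0.000481 + 0.004979 + 0.001653 + 0.184276 + 0.072809 = 0.264198
Σp_1ᵢ² = 0.0047² + 0.0186² + 0.0140² + 0.6326² + 0.3302² = 0.000022 + 0.000346 + 0.000196 + 0.400183 + 0.109032 = 0.509779
Σp_2ᵢ² = 0.1024² + 0.2677² + 0.1181² + 0.2913² + 0.2205² = 0.010486 + 0.071663 + 0.013948 + 0.084856 + 0.048620 = 0.229573
O = 0.264198 / √(0.509779 × 0.229573) = 0.264198 / 0.3420987 = 0.7723
O = 0.7723 > 0.5 → Yes.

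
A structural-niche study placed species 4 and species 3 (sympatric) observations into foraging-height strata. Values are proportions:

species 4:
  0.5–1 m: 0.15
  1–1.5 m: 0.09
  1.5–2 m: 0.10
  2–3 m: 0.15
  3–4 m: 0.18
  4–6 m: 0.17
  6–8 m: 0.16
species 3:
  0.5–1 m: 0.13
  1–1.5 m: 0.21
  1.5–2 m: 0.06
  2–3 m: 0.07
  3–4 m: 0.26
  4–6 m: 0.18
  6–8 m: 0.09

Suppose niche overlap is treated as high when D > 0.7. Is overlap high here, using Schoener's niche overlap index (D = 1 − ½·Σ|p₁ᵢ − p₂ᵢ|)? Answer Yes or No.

Yes

Σ|p₁ᵢ − p₂ᵢ| = 0.02 + 0.12 + 0.04 + 0.08 + 0.08 + 0.01 + 0.07 = 0.42
D = 1 − ½ × 0.42 = 1 − 0.210 = 0.7900
D = 0.7900 > 0.7 → Yes.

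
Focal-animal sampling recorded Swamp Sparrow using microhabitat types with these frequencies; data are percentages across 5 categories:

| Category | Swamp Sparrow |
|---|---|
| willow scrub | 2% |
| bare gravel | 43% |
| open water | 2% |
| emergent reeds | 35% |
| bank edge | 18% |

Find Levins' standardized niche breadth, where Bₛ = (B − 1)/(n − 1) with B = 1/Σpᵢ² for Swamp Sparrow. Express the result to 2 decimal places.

0.48

Convert percentages to proportions (divide by 100).
Σpᵢ² = 0.02² + 0.43² + 0.02² + 0.35² + 0.18² = 0.0004 + 0.1849 + 0.0004 + 0.1225 + 0.0324 = 0.3406
B = 1 / 0.3406 = 2.9360
Bₛ = (B − 1)/(n − 1) = (2.9360 − 1)/(5 − 1) = 1.9360/4 = 0.4840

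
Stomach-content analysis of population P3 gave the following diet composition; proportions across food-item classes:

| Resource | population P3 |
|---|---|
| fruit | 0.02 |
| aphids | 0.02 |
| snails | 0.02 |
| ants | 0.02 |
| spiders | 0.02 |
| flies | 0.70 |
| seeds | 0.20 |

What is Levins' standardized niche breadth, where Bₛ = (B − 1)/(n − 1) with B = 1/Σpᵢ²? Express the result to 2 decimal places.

0.15

Σpᵢ² = 0.02² + 0.02² + 0.02² + 0.02² + 0.02² + 0.70² + 0.20² = 0.0004 + 0.0004 + 0.0004 + 0.0004 + 0.0004 + 0.4900 + 0.0400 = 0.5320
B = 1 / 0.5320 = 1.8797
Bₛ = (B − 1)/(n − 1) = (1.8797 − 1)/(7 − 1) = 0.8797/6 = 0.1466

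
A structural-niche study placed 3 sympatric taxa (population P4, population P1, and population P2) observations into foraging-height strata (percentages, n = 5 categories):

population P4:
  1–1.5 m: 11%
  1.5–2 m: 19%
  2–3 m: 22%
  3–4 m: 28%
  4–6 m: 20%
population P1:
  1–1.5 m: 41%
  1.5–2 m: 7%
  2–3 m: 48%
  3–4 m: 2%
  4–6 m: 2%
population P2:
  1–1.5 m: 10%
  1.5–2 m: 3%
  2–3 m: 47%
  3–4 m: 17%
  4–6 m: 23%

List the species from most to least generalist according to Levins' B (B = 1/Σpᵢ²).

population P4 > population P2 > population P1

Convert percentages to proportions (divide by 100).
Σp_P4ᵢ² = 0.11² + 0.19² + 0.22² + 0.28² + 0.20² = 0.0121 + 0.0361 + 0.0484 + 0.0784 + 0.0400 = 0.2150
B_P4 = 1 / 0.2150 = 4.6512
Σp_P1ᵢ² = 0.41² + 0.07² + 0.48² + 0.02² + 0.02² = 0.1681 + 0.0049 + 0.2304 + 0.0004 + 0.0004 = 0.4042
B_P1 = 1 / 0.4042 = 2.4740
Σp_P2ᵢ² = 0.10² + 0.03² + 0.47² + 0.17² + 0.23² = 0.0100 + 0.0009 + 0.2209 + 0.0289 + 0.0529 = 0.3136
B_P2 = 1 / 0.3136 = 3.1888
Ranking by B (broadest → narrowest): population P4 (4.65) > population P2 (3.19) > population P1 (2.47)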